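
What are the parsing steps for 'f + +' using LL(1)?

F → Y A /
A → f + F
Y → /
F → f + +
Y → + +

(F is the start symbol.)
LL(1) parsing maintains a stack (initially the start symbol over $) and the input. At each step: if the stack top is a terminal, match it against the current input token; if it is a non-terminal N, replace it with the RHS of M[N, lookahead] (the unique production whose predict set contains the lookahead).

Stack is shown with the top on the left.

Stack    Input    Action
------------------------
F $      f + + $  output F → f + +
f + + $  f + + $  match 'f'
+ + $    + + $    match '+'
+ $      + $      match '+'
$        $        accept

The string is accepted.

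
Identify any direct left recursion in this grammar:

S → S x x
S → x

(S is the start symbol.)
Yes, S is left-recursive

Direct left recursion occurs when N → N α for some non-terminal N (the right-hand side begins with the left-hand side itself).

S → S x x: LEFT RECURSIVE (starts with S)
S → x: starts with x

The grammar has direct left recursion on: S.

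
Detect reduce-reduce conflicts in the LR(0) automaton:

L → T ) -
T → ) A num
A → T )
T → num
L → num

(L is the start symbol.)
Yes — I4: [L → num .] vs [T → num .]

A reduce-reduce conflict occurs when an LR(0) state has two complete items [A → α .] and [B → β .] — both call for a reduction, and with no lookahead the parser cannot choose between them.

Augment with L' → L and build the canonical LR(0) collection (I0 = CLOSURE({[L' → . L]}), then GOTO on every symbol after a dot until no new states appear). It has 12 states:
  I0: { [L → . T ) -], [L → . num], [L' → . L], [T → . ) A num], [T → . num] }  — shift
  I1: { [A → . T )], [T → ) . A num], [T → . ) A num], [T → . num] }  — shift
  I2: { [L' → L .] }  — accept
  I3: { [L → T . ) -] }  — shift
  I4: { [L → num .], [T → num .] }  — 2 reduces
  I5: { [L → T ) . -] }  — shift
  I6: { [L → T ) - .] }  — reduce
  I7: { [T → ) A . num] }  — shift
  I8: { [A → T . )] }  — shift
  I9: { [T → num .] }  — reduce
  I10: { [A → T ) .] }  — reduce
  I11: { [T → ) A num .] }  — reduce

I4 contains complete items [L → num .], [T → num .] — reduce-reduce conflict.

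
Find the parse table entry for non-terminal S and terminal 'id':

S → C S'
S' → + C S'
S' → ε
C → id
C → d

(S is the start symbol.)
To find M[S, 'id'], we find productions for S where 'id' is in the predict set (PREDICT(N → α) = (FIRST(α) \ {ε}) ∪ (FOLLOW(N) if α ⇒* ε)).

Relevant sets:
  FIRST(C) = { 'd', 'id' }

S → C S': PREDICT = { 'd', 'id' }
  'id' is in predict set, so this production goes in M[S, 'id']

M[S, 'id'] = S → C S'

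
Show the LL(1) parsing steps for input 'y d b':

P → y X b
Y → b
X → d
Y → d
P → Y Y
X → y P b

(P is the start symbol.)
LL(1) parsing maintains a stack (initially the start symbol over $) and the input. At each step: if the stack top is a terminal, match it against the current input token; if it is a non-terminal N, replace it with the RHS of M[N, lookahead] (the unique production whose predict set contains the lookahead).

Stack is shown with the top on the left.

Stack    Input    Action
------------------------
P $      y d b $  output P → y X b
y X b $  y d b $  match 'y'
X b $    d b $    output X → d
d b $    d b $    match 'd'
b $      b $      match 'b'
$        $        accept

The string is accepted.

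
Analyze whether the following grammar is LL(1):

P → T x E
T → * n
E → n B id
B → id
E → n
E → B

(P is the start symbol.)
A grammar is LL(1) if for each non-terminal N with multiple productions, the predict sets of those productions are pairwise disjoint, where PREDICT(N → α) = (FIRST(α) \ {ε}) ∪ (FOLLOW(N) if α ⇒* ε).

Relevant sets:
  FIRST(B) = { 'id' }

For E:
  PREDICT(E → n B id) = { 'n' }
  PREDICT(E → n) = { 'n' }
  PREDICT(E → B) = { 'id' }
P, T, B have a single production, so nothing to check there.

Conflict found: Predict set conflict for E: { 'n' }
The grammar is NOT LL(1).

Answer: No. Predict set conflict for E: { 'n' }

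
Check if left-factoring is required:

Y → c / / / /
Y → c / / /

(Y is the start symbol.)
Left-factoring is needed when two productions for the same non-terminal
share a common prefix on the right-hand side.

Productions for Y:
  Y → c / / / /
  Y → c / / /

Found common prefix 'c / / /' in productions for Y

Answer: Yes, Y has productions with common prefix 'c / / /'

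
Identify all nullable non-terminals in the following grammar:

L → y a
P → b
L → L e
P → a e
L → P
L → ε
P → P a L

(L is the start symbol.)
ε-productions: L → ε
So L is immediately nullable.
No further non-terminal can be added: every production for the remaining non-terminals contains a terminal or a non-nullable non-terminal.
Nullable = { 'L' }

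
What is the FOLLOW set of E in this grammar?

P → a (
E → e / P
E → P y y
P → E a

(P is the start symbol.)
{ 'a' }

To compute FOLLOW(E), find every occurrence of E on a right-hand side N → α E β: add FIRST(β) \ {ε}, and if β is empty or nullable also add FOLLOW(N). Iterate to a fixed point.

In P → E a: E is followed by a, add FIRST(a) \ {ε} = { 'a' }

Taking the union: FOLLOW(E) = { 'a' }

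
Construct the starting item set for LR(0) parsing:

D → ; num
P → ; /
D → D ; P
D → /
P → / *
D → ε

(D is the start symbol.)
{ [D → . /], [D → . ; num], [D → . D ; P], [D → .], [D' → . D] }

First, augment the grammar with D' → D
I₀ = CLOSURE({ [D' → . D] }):
  [D' → . D] has the dot before D: add [D → . ; num], [D → . D ; P], [D → . /], [D → .]
No further items can be added.

I₀ = { [D → . /], [D → . ; num], [D → . D ; P], [D → .], [D' → . D] }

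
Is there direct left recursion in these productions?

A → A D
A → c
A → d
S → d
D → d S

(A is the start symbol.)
A → A D: LEFT RECURSIVE (starts with A)
A → c: starts with c
A → d: starts with d
S → d: starts with d
D → d S: starts with d

The grammar has direct left recursion on: A.

Answer: Yes, A is left-recursive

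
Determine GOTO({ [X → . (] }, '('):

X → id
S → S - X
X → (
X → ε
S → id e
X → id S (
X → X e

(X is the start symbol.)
GOTO(I, '(') = CLOSURE({ [A → αX.β] : [A → α.Xβ] ∈ I, X = '(' })

Items with dot before '(', with the dot advanced:
  [X → . (] → [X → ( .]
Closure adds nothing (no advanced item has the dot before a non-terminal).

GOTO = { [X → ( .] }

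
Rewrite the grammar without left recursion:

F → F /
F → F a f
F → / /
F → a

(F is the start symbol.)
F → / / F'
F → a F'
F' → / F'
F' → a f F'
F' → ε

F is directly left-recursive. The standard transformation for
  A → A α₁ | ... | A α_m | β₁ | ... | β_n
is
  A  → β₁ A' | ... | β_n A'
  A' → α₁ A' | ... | α_m A' | ε

F → / / becomes F → / / F'
F → a becomes F → a F'
F → F / becomes F' → / F'
F → F a f becomes F' → a f F'
Add F' → ε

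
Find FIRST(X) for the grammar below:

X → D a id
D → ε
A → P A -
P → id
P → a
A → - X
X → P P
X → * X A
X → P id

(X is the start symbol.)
To compute FIRST(X), examine every production with X on the left-hand side, reading each right-hand side left to right until a non-nullable symbol is reached.

FIRST sets of the other non-terminals involved (by the same procedure, iterated to a fixed point):
  FIRST(D) = { ε }
  FIRST(P) = { 'a', 'id' }

From X → D a id:
  - D is a non-terminal: add FIRST(D) \ {ε} = { }
    D is nullable, so continue to the next symbol
  - a is a terminal: add 'a' and stop
From X → P P:
  - P is a non-terminal: add FIRST(P) \ {ε} = { 'a', 'id' }
    P is not nullable, so stop
From X → * X A:
  - '*' is a terminal: add '*' and stop
From X → P id:
  - P is a non-terminal: add FIRST(P) \ {ε} = { 'a', 'id' }
    P is not nullable, so stop

Collecting: FIRST(X) = { '*', 'a', 'id' }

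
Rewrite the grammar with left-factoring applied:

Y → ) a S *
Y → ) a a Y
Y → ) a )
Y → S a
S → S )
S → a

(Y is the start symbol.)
Left-factoring transforms A → αβ₁ | αβ₂ into A → αA' and A' → β₁ | β₂
(α is the longest common prefix among the alternatives). Repeat until
no nonterminal has two alternatives with a common prefix.

Round 1: Y has alternatives sharing prefix ') a'. Introduce Y': Y → ) a Y'
  Add: Y' → S *
  Add: Y' → a Y
  Add: Y' → )

No remaining common prefixes — done.

Resulting grammar:
Y → ) a Y'
Y' → S *
Y' → a Y
Y' → )
Y → S a
S → S )
S → a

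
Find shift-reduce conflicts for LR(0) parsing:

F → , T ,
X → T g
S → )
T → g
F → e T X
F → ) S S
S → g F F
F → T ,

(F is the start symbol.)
Augment with F' → F and build the canonical LR(0) collection (I0 = CLOSURE({[F' → . F]}), then GOTO on every symbol after a dot until no new states appear). It has 20 states:
  I0: { [F → . ) S S], [F → . , T ,], [F → . T ,], [F → . e T X], [F' → . F], [T → . g] }  — shift
  I1: { [F → ) . S S], [S → . )], [S → . g F F] }  — shift
  I2: { [F → , . T ,], [T → . g] }  — shift
  I3: { [F' → F .] }  — accept
  I4: { [F → T . ,] }  — shift
  I5: { [F → e . T X], [T → . g] }  — shift
  I6: { [T → g .] }  — reduce
  I7: { [F → e T . X], [T → . g], [X → . T g] }  — shift
  I8: { [X → T . g] }  — shift
  I9: { [F → e T X .] }  — reduce
  I10: { [X → T g .] }  — reduce
  I11: { [F → T , .] }  — reduce
  I12: { [F → , T . ,] }  — shift
  I13: { [F → , T , .] }  — reduce
  I14: { [S → ) .] }  — reduce
  I15: { [F → ) S . S], [S → . )], [S → . g F F] }  — shift
  I16: { [F → . ) S S], [F → . , T ,], [F → . T ,], [F → . e T X], [S → g . F F], [T → . g] }  — shift
  I17: { [F → . ) S S], [F → . , T ,], [F → . T ,], [F → . e T X], [S → g F . F], [T → . g] }  — shift
  I18: { [S → g F F .] }  — reduce
  I19: { [F → ) S S .] }  — reduce

No state contains both a complete item and a shift item.

Answer: No shift-reduce conflicts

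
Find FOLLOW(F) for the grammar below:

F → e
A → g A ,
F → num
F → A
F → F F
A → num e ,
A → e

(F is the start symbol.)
To compute FOLLOW(F), find every occurrence of F on a right-hand side N → α F β: add FIRST(β) \ {ε}, and if β is empty or nullable also add FOLLOW(N). Iterate to a fixed point.

F is the start symbol, so $ ∈ FOLLOW(F).
In F → F F: F is followed by F, add FIRST(F) \ {ε} = { 'e', 'g', 'num' }
In F → F F: F is at the end; this adds FOLLOW(F) to itself — nothing new

Taking the union: FOLLOW(F) = { $, 'e', 'g', 'num' }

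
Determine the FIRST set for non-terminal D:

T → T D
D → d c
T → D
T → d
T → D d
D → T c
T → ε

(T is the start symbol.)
{ 'c', 'd' }

To compute FIRST(D), examine every production with D on the left-hand side, reading each right-hand side left to right until a non-nullable symbol is reached.

FIRST sets of the other non-terminals involved (by the same procedure, iterated to a fixed point):
  FIRST(T) = { 'c', 'd', ε }

From D → d c:
  - d is a terminal: add 'd' and stop
From D → T c:
  - T is a non-terminal: add FIRST(T) \ {ε} = { 'c', 'd' }
    T is nullable, so continue to the next symbol
  - c is a terminal: add 'c' and stop

Collecting: FIRST(D) = { 'c', 'd' }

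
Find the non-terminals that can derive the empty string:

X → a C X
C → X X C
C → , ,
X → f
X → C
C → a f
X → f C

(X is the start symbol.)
None

A non-terminal is nullable if it can derive ε (the empty string): either it has an ε-production, or it has a production whose right-hand side consists entirely of nullable non-terminals.

There are no ε-productions, so no non-terminal can derive ε.
No non-terminals are nullable.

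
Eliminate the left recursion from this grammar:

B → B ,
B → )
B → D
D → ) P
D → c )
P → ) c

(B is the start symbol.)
B is directly left-recursive. The standard transformation for
  A → A α₁ | ... | A α_m | β₁ | ... | β_n
is
  A  → β₁ A' | ... | β_n A'
  A' → α₁ A' | ... | α_m A' | ε

B → ) becomes B → ) B'
B → D becomes B → D B'
B → B , becomes B' → , B'
Add B' → ε

Productions for other non-terminals are unchanged:
  D → ) P
  D → c )
  P → ) c

Resulting grammar:
B → ) B'
B → D B'
B' → , B'
B' → ε
D → ) P
D → c )
P → ) c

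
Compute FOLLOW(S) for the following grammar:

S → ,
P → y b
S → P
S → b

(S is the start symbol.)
S is the start symbol, so $ ∈ FOLLOW(S).
S does not occur on any right-hand side.

Taking the union: FOLLOW(S) = { $ }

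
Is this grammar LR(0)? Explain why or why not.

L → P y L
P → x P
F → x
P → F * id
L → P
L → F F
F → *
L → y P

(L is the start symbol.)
No. Shift-reduce conflict between [L → P .] and [L → P . y L]

Augment with L' → L and build the canonical LR(0) collection (I0 = CLOSURE({[L' → . L]}), then GOTO on every symbol after a dot until no new states appear). It has 17 states:
  I0: { [F → . *], [F → . x], [L → . F F], [L → . P y L], [L → . P], [L → . y P], [L' → . L], [P → . F * id], [P → . x P] }  — shift
  I1: { [F → * .] }  — reduce
  I2: { [F → . *], [F → . x], [L → F . F], [P → F . * id] }  — shift
  I3: { [L' → L .] }  — accept
  I4: { [L → P . y L], [L → P .] }  — shift, reduce
  I5: { [F → . *], [F → . x], [F → x .], [P → . F * id], [P → . x P], [P → x . P] }  — shift, reduce
  I6: { [F → . *], [F → . x], [L → y . P], [P → . F * id], [P → . x P] }  — shift
  I7: { [P → F . * id] }  — shift
  I8: { [L → y P .] }  — reduce
  I9: { [P → F * . id] }  — shift
  I10: { [P → F * id .] }  — reduce
  I11: { [P → x P .] }  — reduce
  I12: { [F → . *], [F → . x], [L → . F F], [L → . P y L], [L → . P], [L → . y P], [L → P y . L], [P → . F * id], [P → . x P] }  — shift
  I13: { [L → P y L .] }  — reduce
  I14: { [F → * .], [P → F * . id] }  — shift, reduce
  I15: { [L → F F .] }  — reduce
  I16: { [F → x .] }  — reduce

Conflict in state I4:
  Shift-reduce conflict between [L → P .] and [L → P . y L]
So the grammar is NOT LR(0).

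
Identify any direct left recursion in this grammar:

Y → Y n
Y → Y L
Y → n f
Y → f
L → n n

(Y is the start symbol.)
Yes, Y is left-recursive

Direct left recursion occurs when N → N α for some non-terminal N (the right-hand side begins with the left-hand side itself).

Y → Y n: LEFT RECURSIVE (starts with Y)
Y → Y L: LEFT RECURSIVE (starts with Y)
Y → n f: starts with n
Y → f: starts with f
L → n n: starts with n

The grammar has direct left recursion on: Y.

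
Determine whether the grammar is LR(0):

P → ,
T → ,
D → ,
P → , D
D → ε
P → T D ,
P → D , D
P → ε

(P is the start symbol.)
A grammar is LR(0) if no state in the canonical LR(0) collection has:
  - both a shift item (dot before a terminal) and a complete item (shift-reduce conflict), or
  - two or more complete items (reduce-reduce conflict; the accept item [P' → P .] counts as a complete item here).

Augment with P' → P and build the canonical LR(0) collection (I0 = CLOSURE({[P' → . P]}), then GOTO on every symbol after a dot until no new states appear). It has 11 states:
  I0: { [D → . ,], [D → .], [P → . , D], [P → . ,], [P → . D , D], [P → . T D ,], [P → .], [P' → . P], [T → . ,] }  — shift, 2 reduces
  I1: { [D → , .], [D → . ,], [D → .], [P → , . D], [P → , .], [T → , .] }  — shift, 4 reduces
  I2: { [P → D . , D] }  — shift
  I3: { [P' → P .] }  — accept
  I4: { [D → . ,], [D → .], [P → T . D ,] }  — shift, reduce
  I5: { [D → , .] }  — reduce
  I6: { [P → T D . ,] }  — shift
  I7: { [P → T D , .] }  — reduce
  I8: { [D → . ,], [D → .], [P → D , . D] }  — shift, reduce
  I9: { [P → D , D .] }  — reduce
  I10: { [P → , D .] }  — reduce

Conflict in state I0:
  Shift-reduce conflict between [D → .] and [D → . ,]
So the grammar is NOT LR(0).

Answer: No. Shift-reduce conflict between [D → .] and [D → . ,]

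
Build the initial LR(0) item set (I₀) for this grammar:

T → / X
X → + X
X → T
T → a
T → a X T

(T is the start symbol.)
First, augment the grammar with T' → T
I₀ = CLOSURE({ [T' → . T] }):
  [T' → . T] has the dot before T: add [T → . / X], [T → . a], [T → . a X T]
No further items can be added.

I₀ = { [T → . / X], [T → . a X T], [T → . a], [T' → . T] }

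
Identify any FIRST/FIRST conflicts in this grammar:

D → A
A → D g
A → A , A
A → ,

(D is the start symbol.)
Yes. A → D g / A → A ',' A on { ',' }; A → D g / A → ',' on { ',' }; A → A ',' A / A → ',' on { ',' }

A FIRST/FIRST conflict occurs when two productions N → α and N → β for the same non-terminal have FIRST(α) ∩ FIRST(β) ≠ ∅ (with ε ∈ FIRST of a nullable right-hand side, so two nullable alternatives also conflict).

FIRST sets of the non-terminals at (or reachable through a nullable prefix from) the front of some alternative:
  FIRST(D) = { ',' }
  FIRST(A) = { ',' }

Productions for A:
  A → D g: FIRST = { ',' }
  A → A , A: FIRST = { ',' }
  A → ,: FIRST = { ',' }
D has only one production, so no FIRST/FIRST conflict is possible there.

Conflict for A: A → D g and A → A , A
  Overlap: { ',' }
Conflict for A: A → D g and A → ,
  Overlap: { ',' }
Conflict for A: A → A , A and A → ,
  Overlap: { ',' }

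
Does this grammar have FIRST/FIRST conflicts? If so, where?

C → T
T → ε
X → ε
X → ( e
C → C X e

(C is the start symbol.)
A FIRST/FIRST conflict occurs when two productions N → α and N → β for the same non-terminal have FIRST(α) ∩ FIRST(β) ≠ ∅ (with ε ∈ FIRST of a nullable right-hand side, so two nullable alternatives also conflict).

FIRST sets of the non-terminals at (or reachable through a nullable prefix from) the front of some alternative:
  FIRST(T) = { ε }
  FIRST(C) = { '(', 'e', ε }
  FIRST(X) = { '(', ε }

Productions for C:
  C → T: FIRST = { ε }
  C → C X e: FIRST = { '(', 'e' }
Productions for X:
  X → ε: FIRST = { ε }
  X → ( e: FIRST = { '(' }
T has only one production, so no FIRST/FIRST conflict is possible there.

All alternatives of each non-terminal have pairwise disjoint FIRST sets.

Answer: No FIRST/FIRST conflicts.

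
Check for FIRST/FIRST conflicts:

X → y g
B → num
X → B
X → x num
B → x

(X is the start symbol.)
A FIRST/FIRST conflict occurs when two productions N → α and N → β for the same non-terminal have FIRST(α) ∩ FIRST(β) ≠ ∅ (with ε ∈ FIRST of a nullable right-hand side, so two nullable alternatives also conflict).

FIRST sets of the non-terminals at (or reachable through a nullable prefix from) the front of some alternative:
  FIRST(B) = { 'num', 'x' }

Productions for X:
  X → y g: FIRST = { 'y' }
  X → B: FIRST = { 'num', 'x' }
  X → x num: FIRST = { 'x' }
Productions for B:
  B → num: FIRST = { 'num' }
  B → x: FIRST = { 'x' }

Conflict for X: X → B and X → x num
  Overlap: { 'x' }

Answer: Yes. X → B / X → x num on { 'x' }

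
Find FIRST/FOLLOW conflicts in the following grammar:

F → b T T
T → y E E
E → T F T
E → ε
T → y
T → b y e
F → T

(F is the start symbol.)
Nullable non-terminals: E.
FIRST sets used below: FIRST(T) = { 'b', 'y' }

E: nullable alternative(s) E → ε; FOLLOW(E) = { $, 'b', 'y' }
  E → T F T: FIRST \ {ε} = { 'b', 'y' } — overlaps FOLLOW(E) on { 'b', 'y' }: CONFLICT
  E → ε: FIRST \ {ε} = { } — this is the only nullable alternative, skip

F, T have no nullable alternative, so no FIRST/FOLLOW check is needed there.

So the grammar has 1 FIRST/FOLLOW conflict (marked CONFLICT above).

Answer: Yes. E → T F T with FOLLOW(E) on { 'b', 'y' }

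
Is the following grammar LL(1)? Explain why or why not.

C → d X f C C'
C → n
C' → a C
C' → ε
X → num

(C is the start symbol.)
Relevant sets:
  FOLLOW(C') = { $, 'a' }

For C:
  PREDICT(C → d X f C C') = { 'd' }
  PREDICT(C → n) = { 'n' }
For C':
  PREDICT(C' → a C) = { 'a' }
  PREDICT(C' → ε) = { $, 'a' }
X has a single production, so nothing to check there.

Conflict found: Predict set conflict for C': { 'a' }
The grammar is NOT LL(1).

Answer: No. Predict set conflict for C': { 'a' }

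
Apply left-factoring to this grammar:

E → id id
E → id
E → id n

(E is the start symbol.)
E → id E'
E' → id
E' → ε
E' → n

Left-factoring transforms A → αβ₁ | αβ₂ into A → αA' and A' → β₁ | β₂
(α is the longest common prefix among the alternatives). Repeat until
no nonterminal has two alternatives with a common prefix.

Round 1: E has alternatives sharing prefix 'id'. Introduce E': E → id E'
  Add: E' → id
  Add: E' → ε
  Add: E' → n

No remaining common prefixes — done.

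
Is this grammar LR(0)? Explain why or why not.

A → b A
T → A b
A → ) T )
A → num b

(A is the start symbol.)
Augment with A' → A and build the canonical LR(0) collection (I0 = CLOSURE({[A' → . A]}), then GOTO on every symbol after a dot until no new states appear). It has 11 states:
  I0: { [A → . ) T )], [A → . b A], [A → . num b], [A' → . A] }  — shift
  I1: { [A → ) . T )], [A → . ) T )], [A → . b A], [A → . num b], [T → . A b] }  — shift
  I2: { [A' → A .] }  — accept
  I3: { [A → . ) T )], [A → . b A], [A → . num b], [A → b . A] }  — shift
  I4: { [A → num . b] }  — shift
  I5: { [A → num b .] }  — reduce
  I6: { [A → b A .] }  — reduce
  I7: { [T → A . b] }  — shift
  I8: { [A → ) T . )] }  — shift
  I9: { [A → ) T ) .] }  — reduce
  I10: { [T → A b .] }  — reduce

Every state is either a pure shift/goto state or contains exactly one complete item and nothing to shift — no conflicts. The grammar is LR(0).

Answer: Yes, the grammar is LR(0)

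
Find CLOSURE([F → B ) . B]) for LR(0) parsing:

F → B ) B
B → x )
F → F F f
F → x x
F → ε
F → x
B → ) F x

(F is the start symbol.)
To compute CLOSURE, for each item [A → α.Bβ] where B is a non-terminal, add [B → .γ] for all productions B → γ; repeat for the newly added items until nothing changes.

Start with: [F → B ) . B]
  [F → B ) . B] has the dot before B: add [B → . x )], [B → . ) F x]
No further items can be added.

CLOSURE = { [B → . ) F x], [B → . x )], [F → B ) . B] }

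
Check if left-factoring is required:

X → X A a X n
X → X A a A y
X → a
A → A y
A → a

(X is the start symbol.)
Yes, X has productions with common prefix 'X A a'

Left-factoring is needed when two productions for the same non-terminal
share a common prefix on the right-hand side.

Productions for X:
  X → X A a X n
  X → X A a A y
  X → a
Productions for A:
  A → A y
  A → a

Found common prefix 'X A a' in productions for X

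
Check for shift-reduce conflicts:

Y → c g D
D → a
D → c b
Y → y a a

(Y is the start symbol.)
No shift-reduce conflicts

Augment with Y' → Y and build the canonical LR(0) collection (I0 = CLOSURE({[Y' → . Y]}), then GOTO on every symbol after a dot until no new states appear). It has 11 states:
  I0: { [Y → . c g D], [Y → . y a a], [Y' → . Y] }  — shift
  I1: { [Y' → Y .] }  — accept
  I2: { [Y → c . g D] }  — shift
  I3: { [Y → y . a a] }  — shift
  I4: { [Y → y a . a] }  — shift
  I5: { [Y → y a a .] }  — reduce
  I6: { [D → . a], [D → . c b], [Y → c g . D] }  — shift
  I7: { [Y → c g D .] }  — reduce
  I8: { [D → a .] }  — reduce
  I9: { [D → c . b] }  — shift
  I10: { [D → c b .] }  — reduce

No state contains both a complete item and a shift item.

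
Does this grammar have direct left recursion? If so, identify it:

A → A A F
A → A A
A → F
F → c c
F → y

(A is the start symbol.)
A → A A F: LEFT RECURSIVE (starts with A)
A → A A: LEFT RECURSIVE (starts with A)
A → F: starts with F
F → c c: starts with c
F → y: starts with y

The grammar has direct left recursion on: A.

Answer: Yes, A is left-recursive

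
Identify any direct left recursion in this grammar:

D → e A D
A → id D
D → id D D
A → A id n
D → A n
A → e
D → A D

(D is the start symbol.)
Direct left recursion occurs when N → N α for some non-terminal N (the right-hand side begins with the left-hand side itself).

D → e A D: starts with e
A → id D: starts with id
D → id D D: starts with id
A → A id n: LEFT RECURSIVE (starts with A)
D → A n: starts with A
A → e: starts with e
D → A D: starts with A

The grammar has direct left recursion on: A.

Answer: Yes, A is left-recursive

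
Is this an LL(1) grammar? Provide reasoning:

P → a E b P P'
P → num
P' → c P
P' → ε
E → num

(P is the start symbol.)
No. Predict set conflict for P': { 'c' }

Relevant sets:
  FOLLOW(P') = { $, 'c' }

For P:
  PREDICT(P → a E b P P') = { 'a' }
  PREDICT(P → num) = { 'num' }
For P':
  PREDICT(P' → c P) = { 'c' }
  PREDICT(P' → ε) = { $, 'c' }
E has a single production, so nothing to check there.

Conflict found: Predict set conflict for P': { 'c' }
The grammar is NOT LL(1).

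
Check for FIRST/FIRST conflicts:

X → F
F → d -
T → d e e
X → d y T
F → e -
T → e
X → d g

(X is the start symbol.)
A FIRST/FIRST conflict occurs when two productions N → α and N → β for the same non-terminal have FIRST(α) ∩ FIRST(β) ≠ ∅ (with ε ∈ FIRST of a nullable right-hand side, so two nullable alternatives also conflict).

FIRST sets of the non-terminals at (or reachable through a nullable prefix from) the front of some alternative:
  FIRST(F) = { 'd', 'e' }

Productions for X:
  X → F: FIRST = { 'd', 'e' }
  X → d y T: FIRST = { 'd' }
  X → d g: FIRST = { 'd' }
Productions for F:
  F → d -: FIRST = { 'd' }
  F → e -: FIRST = { 'e' }
Productions for T:
  T → d e e: FIRST = { 'd' }
  T → e: FIRST = { 'e' }

Conflict for X: X → F and X → d y T
  Overlap: { 'd' }
Conflict for X: X → F and X → d g
  Overlap: { 'd' }
Conflict for X: X → d y T and X → d g
  Overlap: { 'd' }

Answer: Yes. X → F / X → d y T on { 'd' }; X → F / X → d g on { 'd' }; X → d y T / X → d g on { 'd' }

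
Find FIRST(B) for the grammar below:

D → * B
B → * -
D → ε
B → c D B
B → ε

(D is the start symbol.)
{ '*', 'c', ε }

To compute FIRST(B), examine every production with B on the left-hand side, reading each right-hand side left to right until a non-nullable symbol is reached.

From B → * -:
  - '*' is a terminal: add '*' and stop
From B → c D B:
  - c is a terminal: add 'c' and stop
From B → ε:
  - ε-production, so ε ∈ FIRST(B)

Collecting: FIRST(B) = { '*', 'c', ε }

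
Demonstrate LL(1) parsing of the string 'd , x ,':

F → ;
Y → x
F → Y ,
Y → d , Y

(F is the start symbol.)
Stack is shown with the top on the left.

Stack      Input      Action
----------------------------
F $        d , x , $  output F → Y ,
Y , $      d , x , $  output Y → d , Y
d , Y , $  d , x , $  match 'd'
, Y , $    , x , $    match ','
Y , $      x , $      output Y → x
x , $      x , $      match 'x'
, $        , $        match ','
$          $          accept

The string is accepted.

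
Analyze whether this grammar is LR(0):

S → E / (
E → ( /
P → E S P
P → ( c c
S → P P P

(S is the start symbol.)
Yes, the grammar is LR(0)

A grammar is LR(0) if no state in the canonical LR(0) collection has:
  - both a shift item (dot before a terminal) and a complete item (shift-reduce conflict), or
  - two or more complete items (reduce-reduce conflict; the accept item [S' → S .] counts as a complete item here).

Augment with S' → S and build the canonical LR(0) collection (I0 = CLOSURE({[S' → . S]}), then GOTO on every symbol after a dot until no new states appear). It has 15 states:
  I0: { [E → . ( /], [P → . ( c c], [P → . E S P], [S → . E / (], [S → . P P P], [S' → . S] }  — shift
  I1: { [E → ( . /], [P → ( . c c] }  — shift
  I2: { [E → . ( /], [P → . ( c c], [P → . E S P], [P → E . S P], [S → . E / (], [S → . P P P], [S → E . / (] }  — shift
  I3: { [E → . ( /], [P → . ( c c], [P → . E S P], [S → P . P P] }  — shift
  I4: { [S' → S .] }  — accept
  I5: { [E → . ( /], [P → . ( c c], [P → . E S P], [P → E . S P], [S → . E / (], [S → . P P P] }  — shift
  I6: { [E → . ( /], [P → . ( c c], [P → . E S P], [S → P P . P] }  — shift
  I7: { [S → P P P .] }  — reduce
  I8: { [E → . ( /], [P → . ( c c], [P → . E S P], [P → E S . P] }  — shift
  I9: { [P → E S P .] }  — reduce
  I10: { [S → E / . (] }  — shift
  I11: { [S → E / ( .] }  — reduce
  I12: { [E → ( / .] }  — reduce
  I13: { [P → ( c . c] }  — shift
  I14: { [P → ( c c .] }  — reduce

Every state is either a pure shift/goto state or contains exactly one complete item and nothing to shift — no conflicts. The grammar is LR(0).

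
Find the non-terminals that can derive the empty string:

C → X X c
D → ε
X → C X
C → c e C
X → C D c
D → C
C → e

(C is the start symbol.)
{ 'D' }

A non-terminal is nullable if it can derive ε (the empty string): either it has an ε-production, or it has a production whose right-hand side consists entirely of nullable non-terminals.

ε-productions: D → ε
So D is immediately nullable.
No further non-terminal can be added: every production for the remaining non-terminals contains a terminal or a non-nullable non-terminal.
Nullable = { 'D' }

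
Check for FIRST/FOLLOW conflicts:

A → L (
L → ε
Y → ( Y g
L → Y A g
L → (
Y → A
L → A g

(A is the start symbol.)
Nullable non-terminals: L.
FIRST sets used below: FIRST(Y) = { '(' }, FIRST(A) = { '(' }

L: nullable alternative(s) L → ε; FOLLOW(L) = { '(' }
  L → ε: FIRST \ {ε} = { } — this is the only nullable alternative, skip
  L → Y A g: FIRST \ {ε} = { '(' } — overlaps FOLLOW(L) on { '(' }: CONFLICT
  L → (: FIRST \ {ε} = { '(' } — overlaps FOLLOW(L) on { '(' }: CONFLICT
  L → A g: FIRST \ {ε} = { '(' } — overlaps FOLLOW(L) on { '(' }: CONFLICT

A, Y have no nullable alternative, so no FIRST/FOLLOW check is needed there.

So the grammar has 3 FIRST/FOLLOW conflicts (marked CONFLICT above).

Answer: Yes. L → Y A g with FOLLOW(L) on { '(' }; L → '(' with FOLLOW(L) on { '(' }; L → A g with FOLLOW(L) on { '(' }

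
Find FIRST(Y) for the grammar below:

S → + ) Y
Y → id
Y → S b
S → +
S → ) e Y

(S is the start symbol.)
{ ')', '+', 'id' }

To compute FIRST(Y), examine every production with Y on the left-hand side, reading each right-hand side left to right until a non-nullable symbol is reached.

FIRST sets of the other non-terminals involved (by the same procedure, iterated to a fixed point):
  FIRST(S) = { ')', '+' }

From Y → id:
  - id is a terminal: add 'id' and stop
From Y → S b:
  - S is a non-terminal: add FIRST(S) \ {ε} = { ')', '+' }
    S is not nullable, so stop

Collecting: FIRST(Y) = { ')', '+', 'id' }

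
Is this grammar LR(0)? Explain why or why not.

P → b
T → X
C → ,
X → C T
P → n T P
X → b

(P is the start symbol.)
Yes, the grammar is LR(0)

Augment with P' → P and build the canonical LR(0) collection (I0 = CLOSURE({[P' → . P]}), then GOTO on every symbol after a dot until no new states appear). It has 11 states:
  I0: { [P → . b], [P → . n T P], [P' → . P] }  — shift
  I1: { [P' → P .] }  — accept
  I2: { [P → b .] }  — reduce
  I3: { [C → . ,], [P → n . T P], [T → . X], [X → . C T], [X → . b] }  — shift
  I4: { [C → , .] }  — reduce
  I5: { [C → . ,], [T → . X], [X → . C T], [X → . b], [X → C . T] }  — shift
  I6: { [P → . b], [P → . n T P], [P → n T . P] }  — shift
  I7: { [T → X .] }  — reduce
  I8: { [X → b .] }  — reduce
  I9: { [P → n T P .] }  — reduce
  I10: { [X → C T .] }  — reduce

Every state is either a pure shift/goto state or contains exactly one complete item and nothing to shift — no conflicts. The grammar is LR(0).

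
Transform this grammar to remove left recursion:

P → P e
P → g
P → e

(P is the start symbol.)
P → g P'
P → e P'
P' → e P'
P' → ε

P is directly left-recursive. The standard transformation for
  A → A α₁ | ... | A α_m | β₁ | ... | β_n
is
  A  → β₁ A' | ... | β_n A'
  A' → α₁ A' | ... | α_m A' | ε

P → g becomes P → g P'
P → e becomes P → e P'
P → P e becomes P' → e P'
Add P' → ε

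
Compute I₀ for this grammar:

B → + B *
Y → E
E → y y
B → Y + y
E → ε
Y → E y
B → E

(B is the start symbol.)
{ [B → . + B *], [B → . E], [B → . Y + y], [B' → . B], [E → . y y], [E → .], [Y → . E y], [Y → . E] }

First, augment the grammar with B' → B
I₀ = CLOSURE({ [B' → . B] }):
  [B' → . B] has the dot before B: add [B → . + B *], [B → . Y + y], [B → . E]
  [B → . Y + y] has the dot before Y: add [Y → . E], [Y → . E y]
  [B → . E] has the dot before E: add [E → . y y], [E → .]
No further items can be added.

I₀ = { [B → . + B *], [B → . E], [B → . Y + y], [B' → . B], [E → . y y], [E → .], [Y → . E y], [Y → . E] }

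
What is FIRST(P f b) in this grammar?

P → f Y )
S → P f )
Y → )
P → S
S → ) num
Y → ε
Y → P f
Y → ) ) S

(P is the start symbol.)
FIRST sets of the non-terminals involved (from the grammar, by fixed-point iteration):
  FIRST(P) = { ')', 'f' }

To compute FIRST(P f b), process the symbols left to right:
Symbol P is a non-terminal. Add FIRST(P) \ {ε} = { ')', 'f' }
P is not nullable (ε ∉ FIRST(P)), so stop here.
FIRST(P f b) = { ')', 'f' }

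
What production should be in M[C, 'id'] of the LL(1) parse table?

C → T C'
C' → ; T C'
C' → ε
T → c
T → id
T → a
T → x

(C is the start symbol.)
To find M[C, 'id'], we find productions for C where 'id' is in the predict set (PREDICT(N → α) = (FIRST(α) \ {ε}) ∪ (FOLLOW(N) if α ⇒* ε)).

Relevant sets:
  FIRST(T) = { 'a', 'c', 'id', 'x' }

C → T C': PREDICT = { 'a', 'c', 'id', 'x' }
  'id' is in predict set, so this production goes in M[C, 'id']

M[C, 'id'] = C → T C'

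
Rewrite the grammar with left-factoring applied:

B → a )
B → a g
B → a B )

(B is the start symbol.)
Left-factoring transforms A → αβ₁ | αβ₂ into A → αA' and A' → β₁ | β₂
(α is the longest common prefix among the alternatives). Repeat until
no nonterminal has two alternatives with a common prefix.

Round 1: B has alternatives sharing prefix 'a'. Introduce B': B → a B'
  Add: B' → )
  Add: B' → g
  Add: B' → B )

No remaining common prefixes — done.

Resulting grammar:
B → a B'
B' → )
B' → g
B' → B )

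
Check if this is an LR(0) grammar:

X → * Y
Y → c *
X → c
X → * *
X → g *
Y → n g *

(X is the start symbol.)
Yes, the grammar is LR(0)

A grammar is LR(0) if no state in the canonical LR(0) collection has:
  - both a shift item (dot before a terminal) and a complete item (shift-reduce conflict), or
  - two or more complete items (reduce-reduce conflict; the accept item [X' → X .] counts as a complete item here).

Augment with X' → X and build the canonical LR(0) collection (I0 = CLOSURE({[X' → . X]}), then GOTO on every symbol after a dot until no new states appear). It has 13 states:
  I0: { [X → . * *], [X → . * Y], [X → . c], [X → . g *], [X' → . X] }  — shift
  I1: { [X → * . *], [X → * . Y], [Y → . c *], [Y → . n g *] }  — shift
  I2: { [X' → X .] }  — accept
  I3: { [X → c .] }  — reduce
  I4: { [X → g . *] }  — shift
  I5: { [X → g * .] }  — reduce
  I6: { [X → * * .] }  — reduce
  I7: { [X → * Y .] }  — reduce
  I8: { [Y → c . *] }  — shift
  I9: { [Y → n . g *] }  — shift
  I10: { [Y → n g . *] }  — shift
  I11: { [Y → n g * .] }  — reduce
  I12: { [Y → c * .] }  — reduce

Every state is either a pure shift/goto state or contains exactly one complete item and nothing to shift — no conflicts. The grammar is LR(0).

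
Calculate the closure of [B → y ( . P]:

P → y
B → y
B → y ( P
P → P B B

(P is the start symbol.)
Start with: [B → y ( . P]
  [B → y ( . P] has the dot before P: add [P → . y], [P → . P B B]
No further items can be added.

CLOSURE = { [B → y ( . P], [P → . P B B], [P → . y] }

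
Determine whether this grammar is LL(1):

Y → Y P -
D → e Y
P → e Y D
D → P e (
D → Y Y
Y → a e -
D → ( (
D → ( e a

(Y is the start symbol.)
No. Predict set conflict for Y: { 'a' }

A grammar is LL(1) if for each non-terminal N with multiple productions, the predict sets of those productions are pairwise disjoint, where PREDICT(N → α) = (FIRST(α) \ {ε}) ∪ (FOLLOW(N) if α ⇒* ε).

Relevant sets:
  FIRST(Y) = { 'a' }
  FIRST(P) = { 'e' }

For Y:
  PREDICT(Y → Y P '-') = { 'a' }
  PREDICT(Y → a e '-') = { 'a' }
For D:
  PREDICT(D → e Y) = { 'e' }
  PREDICT(D → P e '(') = { 'e' }
  PREDICT(D → Y Y) = { 'a' }
  PREDICT(D → '(' '(') = { '(' }
  PREDICT(D → '(' e a) = { '(' }
P has a single production, so nothing to check there.

Conflict found: Predict set conflict for Y: { 'a' }
The grammar is NOT LL(1).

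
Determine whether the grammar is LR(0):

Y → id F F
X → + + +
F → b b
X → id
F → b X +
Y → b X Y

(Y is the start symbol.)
Yes, the grammar is LR(0)

A grammar is LR(0) if no state in the canonical LR(0) collection has:
  - both a shift item (dot before a terminal) and a complete item (shift-reduce conflict), or
  - two or more complete items (reduce-reduce conflict; the accept item [Y' → Y .] counts as a complete item here).

Augment with Y' → Y and build the canonical LR(0) collection (I0 = CLOSURE({[Y' → . Y]}), then GOTO on every symbol after a dot until no new states appear). It has 16 states:
  I0: { [Y → . b X Y], [Y → . id F F], [Y' → . Y] }  — shift
  I1: { [Y' → Y .] }  — accept
  I2: { [X → . + + +], [X → . id], [Y → b . X Y] }  — shift
  I3: { [F → . b X +], [F → . b b], [Y → id . F F] }  — shift
  I4: { [F → . b X +], [F → . b b], [Y → id F . F] }  — shift
  I5: { [F → b . X +], [F → b . b], [X → . + + +], [X → . id] }  — shift
  I6: { [X → + . + +] }  — shift
  I7: { [F → b X . +] }  — shift
  I8: { [F → b b .] }  — reduce
  I9: { [X → id .] }  — reduce
  I10: { [F → b X + .] }  — reduce
  I11: { [X → + + . +] }  — shift
  I12: { [X → + + + .] }  — reduce
  I13: { [Y → id F F .] }  — reduce
  I14: { [Y → . b X Y], [Y → . id F F], [Y → b X . Y] }  — shift
  I15: { [Y → b X Y .] }  — reduce

Every state is either a pure shift/goto state or contains exactly one complete item and nothing to shift — no conflicts. The grammar is LR(0).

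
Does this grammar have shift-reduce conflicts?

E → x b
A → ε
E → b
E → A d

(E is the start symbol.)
Augment with E' → E and build the canonical LR(0) collection (I0 = CLOSURE({[E' → . E]}), then GOTO on every symbol after a dot until no new states appear). It has 7 states:
  I0: { [A → .], [E → . A d], [E → . b], [E → . x b], [E' → . E] }  — shift, reduce
  I1: { [E → A . d] }  — shift
  I2: { [E' → E .] }  — accept
  I3: { [E → b .] }  — reduce
  I4: { [E → x . b] }  — shift
  I5: { [E → x b .] }  — reduce
  I6: { [E → A d .] }  — reduce

I0 contains reduce item [A → .] and shift items [E → . b], [E → . x b] — shift-reduce conflict.

Answer: Yes — I0: [A → .] vs [E → . b]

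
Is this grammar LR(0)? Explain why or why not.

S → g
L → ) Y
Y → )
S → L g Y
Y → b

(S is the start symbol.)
Yes, the grammar is LR(0)

A grammar is LR(0) if no state in the canonical LR(0) collection has:
  - both a shift item (dot before a terminal) and a complete item (shift-reduce conflict), or
  - two or more complete items (reduce-reduce conflict; the accept item [S' → S .] counts as a complete item here).

Augment with S' → S and build the canonical LR(0) collection (I0 = CLOSURE({[S' → . S]}), then GOTO on every symbol after a dot until no new states appear). It has 10 states:
  I0: { [L → . ) Y], [S → . L g Y], [S → . g], [S' → . S] }  — shift
  I1: { [L → ) . Y], [Y → . )], [Y → . b] }  — shift
  I2: { [S → L . g Y] }  — shift
  I3: { [S' → S .] }  — accept
  I4: { [S → g .] }  — reduce
  I5: { [S → L g . Y], [Y → . )], [Y → . b] }  — shift
  I6: { [Y → ) .] }  — reduce
  I7: { [S → L g Y .] }  — reduce
  I8: { [Y → b .] }  — reduce
  I9: { [L → ) Y .] }  — reduce

Every state is either a pure shift/goto state or contains exactly one complete item and nothing to shift — no conflicts. The grammar is LR(0).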